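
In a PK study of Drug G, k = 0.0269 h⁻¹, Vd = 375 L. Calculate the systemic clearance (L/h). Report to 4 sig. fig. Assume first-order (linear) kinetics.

10.09 L/h

CL = k × Vd = 0.0269 × 375 = 10.09 L/h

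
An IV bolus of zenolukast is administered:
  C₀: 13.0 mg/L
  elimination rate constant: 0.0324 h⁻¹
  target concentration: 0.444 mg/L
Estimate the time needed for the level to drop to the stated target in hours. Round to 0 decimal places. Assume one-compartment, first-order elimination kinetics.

104 h

t = ln(C₀ / C) / k = ln(13.00 / 0.444) / 0.03240
  = ln(29.28) / 0.03240 = 3.377 / 0.03240 = 104.2 h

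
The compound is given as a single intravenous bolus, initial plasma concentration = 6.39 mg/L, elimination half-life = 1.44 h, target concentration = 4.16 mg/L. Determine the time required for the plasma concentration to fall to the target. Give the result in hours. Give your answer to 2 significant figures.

0.89 h

k = ln2 / t½ = 0.693147 / 1.44 = 0.4814 h⁻¹
t = ln(C₀ / C) / k = ln(6.390 / 4.16) / 0.4814
  = ln(1.536) / 0.4814 = 0.4292 / 0.4814 = 0.8916 h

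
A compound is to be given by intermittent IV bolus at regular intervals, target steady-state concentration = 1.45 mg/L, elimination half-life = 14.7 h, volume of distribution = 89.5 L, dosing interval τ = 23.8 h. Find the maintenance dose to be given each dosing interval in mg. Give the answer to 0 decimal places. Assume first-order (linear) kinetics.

146 mg

k = ln2 / t½ = 0.693147 / 14.7 = 0.04715 h⁻¹
CL = k × Vd = 0.04715 × 89.5 = 4.220 L/h
At steady state, Dose/τ = Css × CL.
Dose = Css × CL × τ = 1.45 × 4.220 × 23.8 = 145.6 mg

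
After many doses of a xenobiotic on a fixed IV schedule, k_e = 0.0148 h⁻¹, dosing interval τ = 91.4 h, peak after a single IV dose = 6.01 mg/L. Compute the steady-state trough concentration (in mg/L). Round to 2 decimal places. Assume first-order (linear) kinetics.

e^(−kτ) = e^(−0.01480 × 91.4) = 0.2585
Accumulation ratio R = 1 / (1 − e^(−kτ)) = 1 / (1 − 0.2585) = 1.349
Steady-state trough = C₀ × R × e^(−kτ) = 6.01 × 1.349 × 0.2585 = 2.096 mg/L

2.10 mg/L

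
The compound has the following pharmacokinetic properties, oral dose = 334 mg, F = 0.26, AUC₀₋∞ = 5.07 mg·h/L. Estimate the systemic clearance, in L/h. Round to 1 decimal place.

17.1 L/h

CL = F·Dose / AUC = 0.26 × 334 / 5.07 = 17.13 L/h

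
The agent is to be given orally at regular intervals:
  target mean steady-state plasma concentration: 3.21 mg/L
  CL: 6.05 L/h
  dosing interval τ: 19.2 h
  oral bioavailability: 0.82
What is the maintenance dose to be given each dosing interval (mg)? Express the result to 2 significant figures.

450 mg

At steady state, F × (Dose/τ) = Css × CL.
Dose = Css × CL × τ / F = 3.21 × 6.050 × 19.2 / 0.82 = 454.7 mg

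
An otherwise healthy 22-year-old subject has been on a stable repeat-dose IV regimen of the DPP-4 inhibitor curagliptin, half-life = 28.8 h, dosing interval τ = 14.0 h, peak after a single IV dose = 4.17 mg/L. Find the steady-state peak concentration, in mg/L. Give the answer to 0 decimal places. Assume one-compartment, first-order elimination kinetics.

k = ln2 / t½ = 0.693147 / 28.8 = 0.02407 h⁻¹
e^(−kτ) = e^(−0.02407 × 14.0) = 0.7139
Accumulation ratio R = 1 / (1 − e^(−kτ)) = 1 / (1 − 0.7139) = 3.495
Steady-state peak = C₀ × R = 4.17 × 3.495 = 14.57 mg/L

15 mg/L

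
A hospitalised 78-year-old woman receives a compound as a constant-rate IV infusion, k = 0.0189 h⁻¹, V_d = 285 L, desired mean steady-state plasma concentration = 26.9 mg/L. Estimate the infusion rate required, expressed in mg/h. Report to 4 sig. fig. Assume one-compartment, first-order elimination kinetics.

144.9 mg/h

CL = k × Vd = 0.01890 × 285 = 5.387 L/h
At steady state, infusion rate R₀ = Css × CL = 26.9 × 5.387 = 144.9 mg/h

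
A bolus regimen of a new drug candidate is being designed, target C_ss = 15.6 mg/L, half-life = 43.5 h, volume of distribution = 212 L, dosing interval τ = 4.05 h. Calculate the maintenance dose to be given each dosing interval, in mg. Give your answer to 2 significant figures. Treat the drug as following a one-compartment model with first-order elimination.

k = ln2 / t½ = 0.693147 / 43.5 = 0.01593 h⁻¹
CL = k × Vd = 0.01593 × 212 = 3.377 L/h
At steady state, Dose/τ = Css × CL.
Dose = Css × CL × τ = 15.6 × 3.377 × 4.05 = 213.4 mg

210 mg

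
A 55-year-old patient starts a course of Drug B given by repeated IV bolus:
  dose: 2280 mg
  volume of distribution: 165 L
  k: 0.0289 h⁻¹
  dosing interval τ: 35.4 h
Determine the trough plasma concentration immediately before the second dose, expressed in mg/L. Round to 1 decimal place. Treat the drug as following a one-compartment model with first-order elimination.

C₀ per dose = Dose / Vd = 2280 / 165 = 13.82 mg/L
Fraction remaining after one interval: r = e^(−kτ) = e^(−0.02890 × 35.4) = 0.3595
Before dose 2, 1 dose has been given (aged 1τ).
C_trough = C₀ × r = 13.82 × 0.3595 = 4.968 mg/L

5.0 mg/L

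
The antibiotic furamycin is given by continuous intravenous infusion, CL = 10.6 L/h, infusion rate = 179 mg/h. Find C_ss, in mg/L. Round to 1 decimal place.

At steady state Css = R₀ / CL = 179 / 10.60 = 16.89 mg/L

16.9 mg/L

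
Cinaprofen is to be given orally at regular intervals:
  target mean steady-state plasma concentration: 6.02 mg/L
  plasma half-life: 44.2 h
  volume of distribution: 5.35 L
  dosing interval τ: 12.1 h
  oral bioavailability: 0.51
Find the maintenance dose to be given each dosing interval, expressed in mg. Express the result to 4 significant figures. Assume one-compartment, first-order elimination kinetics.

k = ln2 / t½ = 0.693147 / 44.2 = 0.01568 h⁻¹
CL = k × Vd = 0.01568 × 5.35 = 0.08389 L/h
At steady state, F × (Dose/τ) = Css × CL.
Dose = Css × CL × τ / F = 6.02 × 0.08389 × 12.1 / 0.51 = 11.98 mg

11.98 mg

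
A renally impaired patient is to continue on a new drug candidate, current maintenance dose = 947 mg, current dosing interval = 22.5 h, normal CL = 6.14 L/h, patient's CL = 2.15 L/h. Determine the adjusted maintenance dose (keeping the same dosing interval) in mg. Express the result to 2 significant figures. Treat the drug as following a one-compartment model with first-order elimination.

To keep the same average steady-state level, dosing rate must scale with clearance.
CL ratio = 2.15 / 6.14 = 0.3502
New dose (same interval) = 947 × 0.3502 = 331.6 mg

330 mg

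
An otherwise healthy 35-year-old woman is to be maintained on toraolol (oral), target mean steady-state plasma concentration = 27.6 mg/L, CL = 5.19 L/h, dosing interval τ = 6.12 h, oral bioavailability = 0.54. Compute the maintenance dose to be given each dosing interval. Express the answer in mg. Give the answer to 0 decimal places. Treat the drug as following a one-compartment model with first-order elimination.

At steady state, F × (Dose/τ) = Css × CL.
Dose = Css × CL × τ / F = 27.6 × 5.190 × 6.12 / 0.54 = 1623 mg

1623 mg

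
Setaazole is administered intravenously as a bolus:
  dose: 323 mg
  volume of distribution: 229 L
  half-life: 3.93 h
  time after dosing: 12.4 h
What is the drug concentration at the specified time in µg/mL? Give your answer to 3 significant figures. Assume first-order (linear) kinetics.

C₀ = Dose / Vd = 323.0 / 229 = 1.410 mg/L
k = ln2 / t½ = 0.693147 / 3.93 = 0.1764 h⁻¹
C = C₀ · e^(−k·t) = 1.410 × e^(−0.1764 × 12.4)
  = 1.410 × 0.1122 = 0.1582 mg/L
(0.1582 mg/L = 0.1582 µg/mL)

0.158 µg/mL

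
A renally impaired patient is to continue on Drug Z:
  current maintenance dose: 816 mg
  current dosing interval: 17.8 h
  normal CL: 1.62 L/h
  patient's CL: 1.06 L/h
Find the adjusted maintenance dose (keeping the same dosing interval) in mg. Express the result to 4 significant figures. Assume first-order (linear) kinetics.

To keep the same average steady-state level, dosing rate must scale with clearance.
CL ratio = 1.06 / 1.62 = 0.6543
New dose (same interval) = 816 × 0.6543 = 533.9 mg

533.9 mg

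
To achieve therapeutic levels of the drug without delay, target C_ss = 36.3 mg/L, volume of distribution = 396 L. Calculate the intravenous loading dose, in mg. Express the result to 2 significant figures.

LD = Css × Vd = 36.3 × 396 = 14370 mg

14000 mg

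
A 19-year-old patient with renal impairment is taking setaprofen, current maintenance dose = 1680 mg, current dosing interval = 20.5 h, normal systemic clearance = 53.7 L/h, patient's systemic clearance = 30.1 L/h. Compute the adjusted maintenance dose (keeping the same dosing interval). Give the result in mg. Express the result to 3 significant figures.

To keep the same average steady-state level, dosing rate must scale with clearance.
CL ratio = 30.1 / 53.7 = 0.5605
New dose (same interval) = 1680 × 0.5605 = 941.6 mg

942 mg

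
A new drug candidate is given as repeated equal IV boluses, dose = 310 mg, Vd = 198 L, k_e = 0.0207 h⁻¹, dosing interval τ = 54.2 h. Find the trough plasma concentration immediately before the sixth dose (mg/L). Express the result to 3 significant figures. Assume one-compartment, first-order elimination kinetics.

0.753 mg/L

C₀ per dose = Dose / Vd = 310 / 198 = 1.566 mg/L
Fraction remaining after one interval: r = e^(−kτ) = e^(−0.02070 × 54.2) = 0.3256
Before dose 6, 5 doses have been given (aged 1τ, 2τ, 3τ, 4τ, 5τ).
C_trough = C₀ × (r + r² + … + r^5) = C₀ × r(1−r^5)/(1−r)
        = 1.566 × 0.3256 × (1 − 0.003660) / (1 − 0.3256) = 0.7533 mg/L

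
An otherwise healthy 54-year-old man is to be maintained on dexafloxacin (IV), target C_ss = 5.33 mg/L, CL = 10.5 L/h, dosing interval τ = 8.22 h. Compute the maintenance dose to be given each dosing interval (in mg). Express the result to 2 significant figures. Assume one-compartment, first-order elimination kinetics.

At steady state, Dose/τ = Css × CL.
Dose = Css × CL × τ = 5.33 × 10.50 × 8.22 = 460.0 mg

460 mg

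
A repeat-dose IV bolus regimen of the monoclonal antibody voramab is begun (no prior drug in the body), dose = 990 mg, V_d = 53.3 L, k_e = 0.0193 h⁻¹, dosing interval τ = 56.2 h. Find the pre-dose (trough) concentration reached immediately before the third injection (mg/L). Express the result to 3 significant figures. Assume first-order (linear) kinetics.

8.40 mg/L

C₀ per dose = Dose / Vd = 990 / 53.3 = 18.57 mg/L
Fraction remaining after one interval: r = e^(−kτ) = e^(−0.01930 × 56.2) = 0.3380
Before dose 3, 2 doses have been given (aged 1τ, 2τ).
C_trough = C₀ × (r + r²) = 18.57 × (0.3380 + 0.1142) = 8.397 mg/L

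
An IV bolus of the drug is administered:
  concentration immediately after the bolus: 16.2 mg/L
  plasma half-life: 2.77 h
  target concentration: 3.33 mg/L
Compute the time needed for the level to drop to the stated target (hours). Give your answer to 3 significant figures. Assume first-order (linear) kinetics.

k = ln2 / t½ = 0.693147 / 2.77 = 0.2502 h⁻¹
t = ln(C₀ / C) / k = ln(16.20 / 3.33) / 0.2502
  = ln(4.865) / 0.2502 = 1.582 / 0.2502 = 6.323 h

6.32 h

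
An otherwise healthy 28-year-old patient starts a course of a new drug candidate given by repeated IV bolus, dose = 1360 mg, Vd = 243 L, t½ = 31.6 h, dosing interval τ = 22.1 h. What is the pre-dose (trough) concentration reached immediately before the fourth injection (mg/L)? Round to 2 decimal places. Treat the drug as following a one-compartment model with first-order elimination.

C₀ per dose = Dose / Vd = 1360 / 243 = 5.597 mg/L
k = ln2 / t½ = 0.693147 / 31.6 = 0.02194 h⁻¹
Fraction remaining after one interval: r = e^(−kτ) = e^(−0.02194 × 22.1) = 0.6158
Before dose 4, 3 doses have been given (aged 1τ, 2τ, 3τ).
C_trough = C₀ × (r + r² + … + r^3) = C₀ × r(1−r^3)/(1−r)
        = 5.597 × 0.6158 × (1 − 0.2335) / (1 − 0.6158) = 6.876 mg/L

6.88 mg/L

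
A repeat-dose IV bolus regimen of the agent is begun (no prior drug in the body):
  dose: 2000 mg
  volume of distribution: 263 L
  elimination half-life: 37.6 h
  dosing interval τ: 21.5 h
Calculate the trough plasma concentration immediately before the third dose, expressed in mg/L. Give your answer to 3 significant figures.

C₀ per dose = Dose / Vd = 2000 / 263 = 7.605 mg/L
k = ln2 / t½ = 0.693147 / 37.6 = 0.01843 h⁻¹
Fraction remaining after one interval: r = e^(−kτ) = e^(−0.01843 × 21.5) = 0.6728
Before dose 3, 2 doses have been given (aged 1τ, 2τ).
C_trough = C₀ × (r + r²) = 7.605 × (0.6728 + 0.4527) = 8.559 mg/L

8.56 mg/L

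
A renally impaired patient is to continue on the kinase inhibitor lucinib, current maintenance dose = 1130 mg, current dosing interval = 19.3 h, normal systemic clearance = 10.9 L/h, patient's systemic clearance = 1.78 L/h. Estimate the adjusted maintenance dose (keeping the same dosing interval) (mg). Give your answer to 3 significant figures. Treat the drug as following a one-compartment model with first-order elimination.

185 mg

To keep the same average steady-state level, dosing rate must scale with clearance.
CL ratio = 1.78 / 10.9 = 0.1633
New dose (same interval) = 1130 × 0.1633 = 184.5 mg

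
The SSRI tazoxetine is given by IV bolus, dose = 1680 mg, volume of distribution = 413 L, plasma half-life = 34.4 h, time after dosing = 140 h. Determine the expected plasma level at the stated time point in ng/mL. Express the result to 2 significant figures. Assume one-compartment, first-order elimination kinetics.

240 ng/mL

C₀ = Dose / Vd = 1680 / 413 = 4.068 mg/L
k = ln2 / t½ = 0.693147 / 34.4 = 0.02015 h⁻¹
C = C₀ · e^(−k·t) = 4.068 × e^(−0.02015 × 140)
  = 4.068 × 0.05955 = 0.2422 mg/L
Convert: 0.2422 mg/L × 1000 = 242.2 ng/mL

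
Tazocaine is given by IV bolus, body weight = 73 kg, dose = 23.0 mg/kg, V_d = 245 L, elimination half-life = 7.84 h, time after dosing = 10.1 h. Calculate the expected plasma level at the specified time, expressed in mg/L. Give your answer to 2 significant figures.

Total dose = 23.0 × 73 = 1679 mg
C₀ = Dose / Vd = 1679 / 245 = 6.853 mg/L
k = ln2 / t½ = 0.693147 / 7.84 = 0.08841 h⁻¹
C = C₀ · e^(−k·t) = 6.853 × e^(−0.08841 × 10.1)
  = 6.853 × 0.4094 = 2.806 mg/L

2.8 mg/L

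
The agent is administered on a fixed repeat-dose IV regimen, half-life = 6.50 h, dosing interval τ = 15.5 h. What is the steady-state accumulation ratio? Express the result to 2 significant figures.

1.2

k = ln2 / t½ = 0.693147 / 6.50 = 0.1066 h⁻¹
e^(−kτ) = e^(−0.1066 × 15.5) = 0.1916
Accumulation ratio R = 1 / (1 − e^(−kτ)) = 1 / (1 − 0.1916) = 1.237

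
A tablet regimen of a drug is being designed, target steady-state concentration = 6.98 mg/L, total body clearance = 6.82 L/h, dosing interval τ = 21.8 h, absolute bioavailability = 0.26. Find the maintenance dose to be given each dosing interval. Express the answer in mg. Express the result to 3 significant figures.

3990 mg

At steady state, F × (Dose/τ) = Css × CL.
Dose = Css × CL × τ / F = 6.98 × 6.820 × 21.8 / 0.26 = 3991 mg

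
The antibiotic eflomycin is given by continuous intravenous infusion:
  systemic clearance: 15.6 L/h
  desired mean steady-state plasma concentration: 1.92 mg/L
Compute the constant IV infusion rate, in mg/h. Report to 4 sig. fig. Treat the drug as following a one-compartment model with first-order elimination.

29.95 mg/h

At steady state, infusion rate R₀ = Css × CL = 1.92 × 15.60 = 29.95 mg/h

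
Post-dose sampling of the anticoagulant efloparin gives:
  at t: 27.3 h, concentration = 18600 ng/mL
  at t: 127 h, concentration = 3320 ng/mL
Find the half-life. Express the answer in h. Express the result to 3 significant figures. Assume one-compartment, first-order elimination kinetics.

40.1 h

k = ln(C₁/C₂) / (t₂ − t₁) = ln(18600/3320) / (127 − 27.3)
  = 1.723 / 99.70 = 0.01728 h⁻¹
t½ = ln2 / k = 0.693147 / 0.01728 = 40.11 h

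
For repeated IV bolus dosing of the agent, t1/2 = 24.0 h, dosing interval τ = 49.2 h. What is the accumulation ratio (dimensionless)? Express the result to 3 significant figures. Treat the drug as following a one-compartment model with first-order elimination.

k = ln2 / t½ = 0.693147 / 24.0 = 0.02888 h⁻¹
e^(−kτ) = e^(−0.02888 × 49.2) = 0.2415
Accumulation ratio R = 1 / (1 − e^(−kτ)) = 1 / (1 − 0.2415) = 1.318

1.32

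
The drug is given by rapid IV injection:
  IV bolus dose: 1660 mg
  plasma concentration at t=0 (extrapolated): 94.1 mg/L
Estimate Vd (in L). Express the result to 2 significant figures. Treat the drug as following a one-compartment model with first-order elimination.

Vd = Dose / C₀ = 1660 / 94.1 = 17.64 L

18 L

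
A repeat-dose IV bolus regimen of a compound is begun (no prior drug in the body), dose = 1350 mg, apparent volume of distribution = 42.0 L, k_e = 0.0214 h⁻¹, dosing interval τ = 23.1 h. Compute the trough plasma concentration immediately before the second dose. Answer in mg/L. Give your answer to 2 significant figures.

C₀ per dose = Dose / Vd = 1350 / 42.0 = 32.14 mg/L
Fraction remaining after one interval: r = e^(−kτ) = e^(−0.02140 × 23.1) = 0.6100
Before dose 2, 1 dose has been given (aged 1τ).
C_trough = C₀ × r = 32.14 × 0.6100 = 19.61 mg/L

20 mg/L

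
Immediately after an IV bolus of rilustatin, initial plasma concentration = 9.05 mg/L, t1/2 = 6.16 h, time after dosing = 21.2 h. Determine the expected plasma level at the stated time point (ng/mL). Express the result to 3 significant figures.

k = ln2 / t½ = 0.693147 / 6.16 = 0.1125 h⁻¹
C = C₀ · e^(−k·t) = 9.050 × e^(−0.1125 × 21.2)
  = 9.050 × 0.09209 = 0.8334 mg/L
Convert: 0.8334 mg/L × 1000 = 833.4 ng/mL

833 ng/mL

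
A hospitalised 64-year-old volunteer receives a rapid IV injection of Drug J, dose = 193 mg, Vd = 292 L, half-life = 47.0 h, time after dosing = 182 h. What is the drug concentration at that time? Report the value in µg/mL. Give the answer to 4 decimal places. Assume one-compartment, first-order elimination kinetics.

C₀ = Dose / Vd = 193.0 / 292 = 0.6610 mg/L
k = ln2 / t½ = 0.693147 / 47.0 = 0.01475 h⁻¹
C = C₀ · e^(−k·t) = 0.6610 × e^(−0.01475 × 182)
  = 0.6610 × 0.06826 = 0.04512 mg/L
(0.04512 mg/L = 0.04512 µg/mL)

0.0451 µg/mL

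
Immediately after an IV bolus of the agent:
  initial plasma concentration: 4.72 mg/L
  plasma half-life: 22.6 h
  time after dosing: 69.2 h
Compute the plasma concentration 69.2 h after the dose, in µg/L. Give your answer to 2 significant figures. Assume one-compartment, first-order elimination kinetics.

k = ln2 / t½ = 0.693147 / 22.6 = 0.03067 h⁻¹
C = C₀ · e^(−k·t) = 4.720 × e^(−0.03067 × 69.2)
  = 4.720 × 0.1197 = 0.5650 mg/L
Convert: 0.5650 mg/L × 1000 = 565.0 µg/L

570 µg/L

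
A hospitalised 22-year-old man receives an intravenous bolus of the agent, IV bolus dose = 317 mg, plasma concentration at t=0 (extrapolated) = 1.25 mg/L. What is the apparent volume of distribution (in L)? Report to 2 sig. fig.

250 L

Vd = Dose / C₀ = 317.0 / 1.25 = 253.6 L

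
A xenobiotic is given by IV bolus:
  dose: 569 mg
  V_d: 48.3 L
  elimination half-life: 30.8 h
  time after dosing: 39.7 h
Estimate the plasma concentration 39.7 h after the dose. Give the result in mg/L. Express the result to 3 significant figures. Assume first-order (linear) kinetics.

4.82 mg/L

C₀ = Dose / Vd = 569.0 / 48.3 = 11.78 mg/L
k = ln2 / t½ = 0.693147 / 30.8 = 0.02250 h⁻¹
C = C₀ · e^(−k·t) = 11.78 × e^(−0.02250 × 39.7)
  = 11.78 × 0.4093 = 4.822 mg/L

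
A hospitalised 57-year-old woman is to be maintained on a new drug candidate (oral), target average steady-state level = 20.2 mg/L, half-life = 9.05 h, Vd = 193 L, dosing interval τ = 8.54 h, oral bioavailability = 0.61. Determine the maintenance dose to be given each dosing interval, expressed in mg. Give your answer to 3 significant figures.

4180 mg

k = ln2 / t½ = 0.693147 / 9.05 = 0.07659 h⁻¹
CL = k × Vd = 0.07659 × 193 = 14.78 L/h
At steady state, F × (Dose/τ) = Css × CL.
Dose = Css × CL × τ / F = 20.2 × 14.78 × 8.54 / 0.61 = 4180 mg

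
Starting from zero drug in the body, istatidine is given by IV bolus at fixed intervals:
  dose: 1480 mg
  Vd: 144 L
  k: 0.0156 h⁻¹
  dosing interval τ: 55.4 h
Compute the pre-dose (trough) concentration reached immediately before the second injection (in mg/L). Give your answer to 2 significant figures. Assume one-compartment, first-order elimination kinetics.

C₀ per dose = Dose / Vd = 1480 / 144 = 10.28 mg/L
Fraction remaining after one interval: r = e^(−kτ) = e^(−0.01560 × 55.4) = 0.4214
Before dose 2, 1 dose has been given (aged 1τ).
C_trough = C₀ × r = 10.28 × 0.4214 = 4.332 mg/L

4.3 mg/L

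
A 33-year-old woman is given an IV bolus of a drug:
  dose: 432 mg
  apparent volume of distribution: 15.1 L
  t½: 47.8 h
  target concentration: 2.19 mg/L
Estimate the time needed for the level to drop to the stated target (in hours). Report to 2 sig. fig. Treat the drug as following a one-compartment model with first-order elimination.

180 h

C₀ = Dose / Vd = 432.0 / 15.1 = 28.61 mg/L
k = ln2 / t½ = 0.693147 / 47.8 = 0.01450 h⁻¹
t = ln(C₀ / C) / k = ln(28.61 / 2.19) / 0.01450
  = ln(13.06) / 0.01450 = 2.570 / 0.01450 = 177.2 h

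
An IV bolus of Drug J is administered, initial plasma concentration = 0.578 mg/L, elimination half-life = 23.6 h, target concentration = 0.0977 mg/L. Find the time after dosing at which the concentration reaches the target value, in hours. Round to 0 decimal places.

61 h

k = ln2 / t½ = 0.693147 / 23.6 = 0.02937 h⁻¹
t = ln(C₀ / C) / k = ln(0.5780 / 0.0977) / 0.02937
  = ln(5.916) / 0.02937 = 1.778 / 0.02937 = 60.54 h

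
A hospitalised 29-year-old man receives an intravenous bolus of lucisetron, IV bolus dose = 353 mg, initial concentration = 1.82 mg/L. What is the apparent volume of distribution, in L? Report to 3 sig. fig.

194 L

Vd = Dose / C₀ = 353.0 / 1.82 = 194.0 L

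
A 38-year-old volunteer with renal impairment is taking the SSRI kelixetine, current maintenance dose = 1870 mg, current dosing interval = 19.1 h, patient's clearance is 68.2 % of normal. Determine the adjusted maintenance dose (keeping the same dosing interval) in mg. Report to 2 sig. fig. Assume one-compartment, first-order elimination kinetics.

To keep the same average steady-state level, dosing rate must scale with clearance.
CL ratio = 68.2 / 100 = 0.6820
New dose (same interval) = 1870 × 0.6820 = 1275 mg

1300 mg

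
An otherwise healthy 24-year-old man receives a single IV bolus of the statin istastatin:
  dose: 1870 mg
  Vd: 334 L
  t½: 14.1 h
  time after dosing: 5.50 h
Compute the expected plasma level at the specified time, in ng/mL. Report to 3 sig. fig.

C₀ = Dose / Vd = 1870 / 334 = 5.599 mg/L
k = ln2 / t½ = 0.693147 / 14.1 = 0.04916 h⁻¹
C = C₀ · e^(−k·t) = 5.599 × e^(−0.04916 × 5.50)
  = 5.599 × 0.7631 = 4.273 mg/L
Convert: 4.273 mg/L × 1000 = 4273 ng/mL

4270 ng/mL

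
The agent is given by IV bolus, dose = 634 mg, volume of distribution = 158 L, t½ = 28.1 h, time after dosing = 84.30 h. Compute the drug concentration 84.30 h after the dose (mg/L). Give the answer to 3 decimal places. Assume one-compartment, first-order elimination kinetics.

C₀ = Dose / Vd = 634.0 / 158 = 4.013 mg/L
k = ln2 / t½ = 0.693147 / 28.1 = 0.02467 h⁻¹
t / t½ = 84.30 / 28.1 = 3 half-lives
C = C₀ × (1/2)^3 = 4.013 × 0.1250 = 0.5016 mg/L

0.502 mg/L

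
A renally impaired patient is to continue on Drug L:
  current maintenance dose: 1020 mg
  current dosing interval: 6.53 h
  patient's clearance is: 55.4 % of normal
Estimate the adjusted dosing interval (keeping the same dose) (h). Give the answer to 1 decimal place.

11.8 h

To keep the same average steady-state level, dosing rate must scale with clearance.
CL ratio = 55.4 / 100 = 0.5540
New interval (same dose) = 6.53 / 0.5540 = 11.79 h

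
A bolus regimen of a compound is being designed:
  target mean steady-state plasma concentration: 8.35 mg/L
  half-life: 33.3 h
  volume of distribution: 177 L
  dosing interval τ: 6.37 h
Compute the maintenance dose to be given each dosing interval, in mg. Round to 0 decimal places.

k = ln2 / t½ = 0.693147 / 33.3 = 0.02082 h⁻¹
CL = k × Vd = 0.02082 × 177 = 3.685 L/h
At steady state, Dose/τ = Css × CL.
Dose = Css × CL × τ = 8.35 × 3.685 × 6.37 = 196.0 mg

196 mg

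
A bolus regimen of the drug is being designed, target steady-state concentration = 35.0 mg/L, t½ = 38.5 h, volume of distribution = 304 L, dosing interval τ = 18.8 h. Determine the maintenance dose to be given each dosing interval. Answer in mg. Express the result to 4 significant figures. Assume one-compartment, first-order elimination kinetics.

3601 mg

k = ln2 / t½ = 0.693147 / 38.5 = 0.01800 h⁻¹
CL = k × Vd = 0.01800 × 304 = 5.472 L/h
At steady state, Dose/τ = Css × CL.
Dose = Css × CL × τ = 35.0 × 5.472 × 18.8 = 3601 mg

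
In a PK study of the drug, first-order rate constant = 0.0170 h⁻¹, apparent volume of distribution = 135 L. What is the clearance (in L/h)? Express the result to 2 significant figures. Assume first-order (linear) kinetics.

2.3 L/h

CL = k × Vd = 0.0170 × 135 = 2.295 L/h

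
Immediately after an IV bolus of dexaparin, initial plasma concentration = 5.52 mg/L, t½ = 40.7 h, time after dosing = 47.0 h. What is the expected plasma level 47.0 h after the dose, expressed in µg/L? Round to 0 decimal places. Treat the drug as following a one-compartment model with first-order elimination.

2479 µg/L

k = ln2 / t½ = 0.693147 / 40.7 = 0.01703 h⁻¹
C = C₀ · e^(−k·t) = 5.520 × e^(−0.01703 × 47.0)
  = 5.520 × 0.4491 = 2.479 mg/L
Convert: 2.479 mg/L × 1000 = 2479 µg/L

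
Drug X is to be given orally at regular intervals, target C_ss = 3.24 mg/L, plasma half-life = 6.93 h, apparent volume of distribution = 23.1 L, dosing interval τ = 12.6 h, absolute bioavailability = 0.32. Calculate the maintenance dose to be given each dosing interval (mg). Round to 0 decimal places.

295 mg

k = ln2 / t½ = 0.693147 / 6.93 = 0.1000 h⁻¹
CL = k × Vd = 0.1000 × 23.1 = 2.310 L/h
At steady state, F × (Dose/τ) = Css × CL.
Dose = Css × CL × τ / F = 3.24 × 2.310 × 12.6 / 0.32 = 294.7 mg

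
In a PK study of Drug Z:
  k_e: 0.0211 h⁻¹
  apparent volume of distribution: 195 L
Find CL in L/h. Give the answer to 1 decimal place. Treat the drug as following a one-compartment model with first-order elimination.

CL = k × Vd = 0.0211 × 195 = 4.115 L/h

4.1 L/h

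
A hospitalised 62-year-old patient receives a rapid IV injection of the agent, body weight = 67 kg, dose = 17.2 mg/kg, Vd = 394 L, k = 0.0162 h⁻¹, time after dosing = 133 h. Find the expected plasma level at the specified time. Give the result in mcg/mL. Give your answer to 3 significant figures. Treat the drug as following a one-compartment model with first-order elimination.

Total dose = 17.2 × 67 = 1152 mg
C₀ = Dose / Vd = 1152 / 394 = 2.924 mg/L
C = C₀ · e^(−k·t) = 2.924 × e^(−0.01620 × 133)
  = 2.924 × 0.1159 = 0.3389 mg/L
(0.3389 mg/L = 0.3389 mcg/mL)

0.339 mcg/mL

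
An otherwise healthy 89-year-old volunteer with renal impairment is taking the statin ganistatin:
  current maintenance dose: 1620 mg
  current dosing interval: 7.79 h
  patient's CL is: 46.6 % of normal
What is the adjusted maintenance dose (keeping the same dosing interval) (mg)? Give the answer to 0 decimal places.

To keep the same average steady-state level, dosing rate must scale with clearance.
CL ratio = 46.6 / 100 = 0.4660
New dose (same interval) = 1620 × 0.4660 = 754.9 mg

755 mg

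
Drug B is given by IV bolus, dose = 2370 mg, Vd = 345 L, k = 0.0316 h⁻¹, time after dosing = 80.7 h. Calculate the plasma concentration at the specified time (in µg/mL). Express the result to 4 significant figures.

0.5363 µg/mL

C₀ = Dose / Vd = 2370 / 345 = 6.870 mg/L
C = C₀ · e^(−k·t) = 6.870 × e^(−0.03160 × 80.7)
  = 6.870 × 0.07807 = 0.5363 mg/L
(0.5363 mg/L = 0.5363 µg/mL)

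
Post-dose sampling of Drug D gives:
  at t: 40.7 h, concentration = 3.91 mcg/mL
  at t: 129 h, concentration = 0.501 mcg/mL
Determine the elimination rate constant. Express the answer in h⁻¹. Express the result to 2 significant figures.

k = ln(C₁/C₂) / (t₂ − t₁) = ln(3.91/0.501) / (129 − 40.7)
  = 2.055 / 88.30 = 0.02327 h⁻¹

0.023 h⁻¹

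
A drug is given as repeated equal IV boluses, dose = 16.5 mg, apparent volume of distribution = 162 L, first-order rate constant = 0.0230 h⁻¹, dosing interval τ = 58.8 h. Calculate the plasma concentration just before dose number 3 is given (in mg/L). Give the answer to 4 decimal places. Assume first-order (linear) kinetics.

C₀ per dose = Dose / Vd = 16.5 / 162 = 0.1019 mg/L
Fraction remaining after one interval: r = e^(−kτ) = e^(−0.02300 × 58.8) = 0.2586
Before dose 3, 2 doses have been given (aged 1τ, 2τ).
C_trough = C₀ × (r + r²) = 0.1019 × (0.2586 + 0.06687) = 0.03317 mg/L

0.0332 mg/L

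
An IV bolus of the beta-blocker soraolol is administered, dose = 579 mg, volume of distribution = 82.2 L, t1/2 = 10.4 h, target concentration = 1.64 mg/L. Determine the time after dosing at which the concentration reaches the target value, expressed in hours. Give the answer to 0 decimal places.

22 h

C₀ = Dose / Vd = 579.0 / 82.2 = 7.044 mg/L
k = ln2 / t½ = 0.693147 / 10.4 = 0.06665 h⁻¹
t = ln(C₀ / C) / k = ln(7.044 / 1.64) / 0.06665
  = ln(4.295) / 0.06665 = 1.457 / 0.06665 = 21.86 h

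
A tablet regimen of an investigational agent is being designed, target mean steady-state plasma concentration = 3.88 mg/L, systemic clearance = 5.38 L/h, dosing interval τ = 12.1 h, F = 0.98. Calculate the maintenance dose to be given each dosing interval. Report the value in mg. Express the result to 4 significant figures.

257.7 mg

At steady state, F × (Dose/τ) = Css × CL.
Dose = Css × CL × τ / F = 3.88 × 5.380 × 12.1 / 0.98 = 257.7 mg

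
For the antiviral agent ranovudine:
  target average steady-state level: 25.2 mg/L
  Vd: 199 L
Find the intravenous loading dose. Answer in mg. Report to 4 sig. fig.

LD = Css × Vd = 25.2 × 199 = 5015 mg

5015 mg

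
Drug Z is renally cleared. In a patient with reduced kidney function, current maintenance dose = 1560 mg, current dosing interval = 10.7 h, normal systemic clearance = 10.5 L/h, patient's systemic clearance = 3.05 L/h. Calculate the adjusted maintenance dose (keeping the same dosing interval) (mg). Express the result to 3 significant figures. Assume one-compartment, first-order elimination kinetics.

To keep the same average steady-state level, dosing rate must scale with clearance.
CL ratio = 3.05 / 10.5 = 0.2905
New dose (same interval) = 1560 × 0.2905 = 453.2 mg

453 mg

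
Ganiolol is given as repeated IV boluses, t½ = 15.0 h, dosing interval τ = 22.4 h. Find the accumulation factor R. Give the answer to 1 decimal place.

k = ln2 / t½ = 0.693147 / 15.0 = 0.04621 h⁻¹
e^(−kτ) = e^(−0.04621 × 22.4) = 0.3552
Accumulation ratio R = 1 / (1 − e^(−kτ)) = 1 / (1 − 0.3552) = 1.551

1.6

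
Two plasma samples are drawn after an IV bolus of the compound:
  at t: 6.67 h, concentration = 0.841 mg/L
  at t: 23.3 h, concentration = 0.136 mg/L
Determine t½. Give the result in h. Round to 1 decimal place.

6.3 h

k = ln(C₁/C₂) / (t₂ − t₁) = ln(0.841/0.136) / (23.3 − 6.67)
  = 1.822 / 16.63 = 0.1096 h⁻¹
t½ = ln2 / k = 0.693147 / 0.1096 = 6.324 h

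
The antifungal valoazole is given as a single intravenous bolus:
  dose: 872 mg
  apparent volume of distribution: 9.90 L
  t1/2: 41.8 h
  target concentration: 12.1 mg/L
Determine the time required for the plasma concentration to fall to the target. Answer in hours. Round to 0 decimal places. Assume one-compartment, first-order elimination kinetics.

C₀ = Dose / Vd = 872.0 / 9.90 = 88.08 mg/L
k = ln2 / t½ = 0.693147 / 41.8 = 0.01658 h⁻¹
t = ln(C₀ / C) / k = ln(88.08 / 12.1) / 0.01658
  = ln(7.279) / 0.01658 = 1.985 / 0.01658 = 119.7 h

120 h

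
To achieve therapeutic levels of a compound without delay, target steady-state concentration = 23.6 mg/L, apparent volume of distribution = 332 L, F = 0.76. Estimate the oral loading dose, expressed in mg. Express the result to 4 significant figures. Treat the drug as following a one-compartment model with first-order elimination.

10310 mg

LD = Css × Vd / F = 23.6 × 332 / 0.76 = 10310 mg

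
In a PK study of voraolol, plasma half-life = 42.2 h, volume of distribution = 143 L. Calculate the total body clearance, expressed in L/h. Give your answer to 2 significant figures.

k = ln2 / t½ = 0.693147 / 42.2 = 0.01643 h⁻¹
CL = k × Vd = 0.01643 × 143 = 2.349 L/h

2.3 L/h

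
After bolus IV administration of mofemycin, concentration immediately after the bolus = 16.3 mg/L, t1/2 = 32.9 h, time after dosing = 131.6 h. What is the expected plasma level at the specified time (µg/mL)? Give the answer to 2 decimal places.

1.02 µg/mL

k = ln2 / t½ = 0.693147 / 32.9 = 0.02107 h⁻¹
t / t½ = 131.6 / 32.9 = 4 half-lives
C = C₀ × (1/2)^4 = 16.30 × 0.06250 = 1.019 mg/L
(1.019 mg/L = 1.019 µg/mL)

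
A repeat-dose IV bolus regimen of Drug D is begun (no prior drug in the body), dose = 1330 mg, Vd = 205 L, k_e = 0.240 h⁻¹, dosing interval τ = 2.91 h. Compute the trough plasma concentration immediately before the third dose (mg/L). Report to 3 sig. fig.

C₀ per dose = Dose / Vd = 1330 / 205 = 6.488 mg/L
Fraction remaining after one interval: r = e^(−kτ) = e^(−0.2400 × 2.91) = 0.4974
Before dose 3, 2 doses have been given (aged 1τ, 2τ).
C_trough = C₀ × (r + r²) = 6.488 × (0.4974 + 0.2474) = 4.832 mg/L

4.83 mg/L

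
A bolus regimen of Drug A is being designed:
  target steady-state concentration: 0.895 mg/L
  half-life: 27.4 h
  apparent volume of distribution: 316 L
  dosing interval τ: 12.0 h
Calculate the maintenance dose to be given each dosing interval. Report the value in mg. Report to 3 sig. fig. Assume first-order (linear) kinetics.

k = ln2 / t½ = 0.693147 / 27.4 = 0.02530 h⁻¹
CL = k × Vd = 0.02530 × 316 = 7.995 L/h
At steady state, Dose/τ = Css × CL.
Dose = Css × CL × τ = 0.895 × 7.995 × 12.0 = 85.87 mg

85.9 mg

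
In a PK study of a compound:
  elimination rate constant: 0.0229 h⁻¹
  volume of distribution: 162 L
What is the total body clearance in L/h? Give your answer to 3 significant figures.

CL = k × Vd = 0.0229 × 162 = 3.710 L/h

3.71 L/h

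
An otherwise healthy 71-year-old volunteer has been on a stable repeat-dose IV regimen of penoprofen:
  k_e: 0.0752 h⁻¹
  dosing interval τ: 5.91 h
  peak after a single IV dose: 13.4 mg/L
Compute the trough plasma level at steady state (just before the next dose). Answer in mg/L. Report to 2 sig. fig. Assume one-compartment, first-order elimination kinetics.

e^(−kτ) = e^(−0.07520 × 5.91) = 0.6412
Accumulation ratio R = 1 / (1 − e^(−kτ)) = 1 / (1 − 0.6412) = 2.787
Steady-state trough = C₀ × R × e^(−kτ) = 13.4 × 2.787 × 0.6412 = 23.95 mg/L

24 mg/L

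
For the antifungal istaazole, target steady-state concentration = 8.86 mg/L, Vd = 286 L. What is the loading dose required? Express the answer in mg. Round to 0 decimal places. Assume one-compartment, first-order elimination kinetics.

LD = Css × Vd = 8.86 × 286 = 2534 mg

2534 mg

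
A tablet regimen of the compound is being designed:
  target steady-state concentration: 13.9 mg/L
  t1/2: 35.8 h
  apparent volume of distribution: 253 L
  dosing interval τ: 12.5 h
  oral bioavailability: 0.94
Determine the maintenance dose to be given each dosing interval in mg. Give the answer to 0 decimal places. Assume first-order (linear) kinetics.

905 mg

k = ln2 / t½ = 0.693147 / 35.8 = 0.01936 h⁻¹
CL = k × Vd = 0.01936 × 253 = 4.898 L/h
At steady state, F × (Dose/τ) = Css × CL.
Dose = Css × CL × τ / F = 13.9 × 4.898 × 12.5 / 0.94 = 905.3 mg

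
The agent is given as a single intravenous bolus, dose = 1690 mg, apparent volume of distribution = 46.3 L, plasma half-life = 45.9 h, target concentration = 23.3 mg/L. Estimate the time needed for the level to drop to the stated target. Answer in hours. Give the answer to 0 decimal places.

30 h

C₀ = Dose / Vd = 1690 / 46.3 = 36.50 mg/L
k = ln2 / t½ = 0.693147 / 45.9 = 0.01510 h⁻¹
t = ln(C₀ / C) / k = ln(36.50 / 23.3) / 0.01510
  = ln(1.567) / 0.01510 = 0.4492 / 0.01510 = 29.75 h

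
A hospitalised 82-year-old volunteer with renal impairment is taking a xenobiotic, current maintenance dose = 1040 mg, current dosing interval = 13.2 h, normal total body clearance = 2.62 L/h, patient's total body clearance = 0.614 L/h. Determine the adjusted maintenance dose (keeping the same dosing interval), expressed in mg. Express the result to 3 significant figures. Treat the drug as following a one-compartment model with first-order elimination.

To keep the same average steady-state level, dosing rate must scale with clearance.
CL ratio = 0.614 / 2.62 = 0.2344
New dose (same interval) = 1040 × 0.2344 = 243.8 mg

244 mg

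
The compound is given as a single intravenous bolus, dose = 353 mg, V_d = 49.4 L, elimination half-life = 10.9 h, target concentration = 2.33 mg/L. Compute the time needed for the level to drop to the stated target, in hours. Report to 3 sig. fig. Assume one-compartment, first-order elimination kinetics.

C₀ = Dose / Vd = 353.0 / 49.4 = 7.146 mg/L
k = ln2 / t½ = 0.693147 / 10.9 = 0.06359 h⁻¹
t = ln(C₀ / C) / k = ln(7.146 / 2.33) / 0.06359
  = ln(3.067) / 0.06359 = 1.121 / 0.06359 = 17.63 h

17.6 h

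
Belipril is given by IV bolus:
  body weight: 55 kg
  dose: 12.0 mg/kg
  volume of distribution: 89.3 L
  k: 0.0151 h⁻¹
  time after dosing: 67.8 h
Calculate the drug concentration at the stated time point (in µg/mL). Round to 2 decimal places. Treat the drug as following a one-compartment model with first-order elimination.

Total dose = 12.0 × 55 = 660.0 mg
C₀ = Dose / Vd = 660.0 / 89.3 = 7.391 mg/L
C = C₀ · e^(−k·t) = 7.391 × e^(−0.01510 × 67.8)
  = 7.391 × 0.3592 = 2.655 mg/L
(2.655 mg/L = 2.655 µg/mL)

2.66 µg/mL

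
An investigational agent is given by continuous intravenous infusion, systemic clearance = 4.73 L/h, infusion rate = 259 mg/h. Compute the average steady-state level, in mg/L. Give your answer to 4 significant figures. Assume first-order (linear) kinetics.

At steady state Css = R₀ / CL = 259 / 4.730 = 54.76 mg/L

54.76 mg/L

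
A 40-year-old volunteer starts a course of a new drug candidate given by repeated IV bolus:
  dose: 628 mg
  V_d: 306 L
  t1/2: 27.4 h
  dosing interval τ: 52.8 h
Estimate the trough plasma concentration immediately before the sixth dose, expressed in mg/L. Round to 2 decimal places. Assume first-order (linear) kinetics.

C₀ per dose = Dose / Vd = 628 / 306 = 2.052 mg/L
k = ln2 / t½ = 0.693147 / 27.4 = 0.02530 h⁻¹
Fraction remaining after one interval: r = e^(−kτ) = e^(−0.02530 × 52.8) = 0.2629
Before dose 6, 5 doses have been given (aged 1τ, 2τ, 3τ, 4τ, 5τ).
C_trough = C₀ × (r + r² + … + r^5) = C₀ × r(1−r^5)/(1−r)
        = 2.052 × 0.2629 × (1 − 0.001256) / (1 − 0.2629) = 0.7310 mg/L

0.73 mg/L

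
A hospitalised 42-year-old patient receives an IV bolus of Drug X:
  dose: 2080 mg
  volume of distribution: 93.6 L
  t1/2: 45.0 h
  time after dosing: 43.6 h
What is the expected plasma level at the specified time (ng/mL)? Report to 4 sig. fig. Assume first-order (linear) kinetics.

C₀ = Dose / Vd = 2080 / 93.6 = 22.22 mg/L
k = ln2 / t½ = 0.693147 / 45.0 = 0.01540 h⁻¹
C = C₀ · e^(−k·t) = 22.22 × e^(−0.01540 × 43.6)
  = 22.22 × 0.5110 = 11.35 mg/L
Convert: 11.35 mg/L × 1000 = 11350 ng/mL

11350 ng/mL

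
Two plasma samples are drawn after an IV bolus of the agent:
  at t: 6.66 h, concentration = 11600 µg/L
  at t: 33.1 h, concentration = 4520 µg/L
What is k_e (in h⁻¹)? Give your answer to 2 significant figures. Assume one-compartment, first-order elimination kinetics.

0.036 h⁻¹

k = ln(C₁/C₂) / (t₂ − t₁) = ln(11600/4520) / (33.1 − 6.66)
  = 0.9425 / 26.44 = 0.03565 h⁻¹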